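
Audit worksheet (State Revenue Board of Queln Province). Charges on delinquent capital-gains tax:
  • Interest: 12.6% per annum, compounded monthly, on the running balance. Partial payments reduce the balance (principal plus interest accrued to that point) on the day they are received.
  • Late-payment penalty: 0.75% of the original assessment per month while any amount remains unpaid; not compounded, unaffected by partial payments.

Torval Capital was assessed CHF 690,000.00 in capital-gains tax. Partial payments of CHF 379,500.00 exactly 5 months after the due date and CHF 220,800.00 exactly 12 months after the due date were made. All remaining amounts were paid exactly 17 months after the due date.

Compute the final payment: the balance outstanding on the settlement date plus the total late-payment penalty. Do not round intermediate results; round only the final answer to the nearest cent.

Monthly rate = 12.6% ÷ 12 = 1.05%
Balance at month 5: CHF 690,000.0000 × (1 + 0.0105)^5 = CHF 726,993.7546…
After CHF 379,500.00 payment: CHF 726,993.7546… − CHF 379,500.00 = CHF 347,493.7546…
Balance at month 12: CHF 347,493.7546… × (1 + 0.0105)^7 = CHF 373,853.3086…
After CHF 220,800.00 payment: CHF 373,853.3086… − CHF 220,800.00 = CHF 153,053.3086…
Balance at month 17: CHF 153,053.3086… × (1 + 0.0105)^5 = CHF 161,259.1297…
Penalty: 17 × 0.75% × CHF 690,000.00 = CHF 87,975.00
Final settlement = outstanding balance + penalty = CHF 161,259.1297… + CHF 87,975.00 = CHF 249,234.13

CHF 249,234.13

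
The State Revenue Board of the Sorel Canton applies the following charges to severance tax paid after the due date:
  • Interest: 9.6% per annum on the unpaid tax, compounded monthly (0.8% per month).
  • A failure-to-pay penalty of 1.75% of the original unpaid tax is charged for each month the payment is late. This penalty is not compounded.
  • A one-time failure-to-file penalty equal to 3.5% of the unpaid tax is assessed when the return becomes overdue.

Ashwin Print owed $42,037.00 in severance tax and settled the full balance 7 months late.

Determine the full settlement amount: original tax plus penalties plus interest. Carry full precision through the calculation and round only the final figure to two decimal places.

Failure-to-file penalty: 3.5% × $42,037.00 = $1,471.30…
Failure-to-pay penalty = 1.75% × $42,037.00 × 7 mo = $5,149.53…
Interest: $42,037.00 × ((1 + 0.008)^7 − 1) = $42,037.00 × 0.0573621… = $2,411.3291…
Total = $42,037.00 + $6,620.8275 + $2,411.3291… = $51,069.16

$51,069.16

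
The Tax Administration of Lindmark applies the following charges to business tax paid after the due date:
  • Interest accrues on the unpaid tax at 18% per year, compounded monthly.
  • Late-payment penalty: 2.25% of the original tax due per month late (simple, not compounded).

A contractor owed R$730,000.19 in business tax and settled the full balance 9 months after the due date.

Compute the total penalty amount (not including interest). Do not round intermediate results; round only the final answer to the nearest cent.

R$147,825.04

Late-payment penalty = 2.25% × R$730,000.19 × 9 mo = R$147,825.04…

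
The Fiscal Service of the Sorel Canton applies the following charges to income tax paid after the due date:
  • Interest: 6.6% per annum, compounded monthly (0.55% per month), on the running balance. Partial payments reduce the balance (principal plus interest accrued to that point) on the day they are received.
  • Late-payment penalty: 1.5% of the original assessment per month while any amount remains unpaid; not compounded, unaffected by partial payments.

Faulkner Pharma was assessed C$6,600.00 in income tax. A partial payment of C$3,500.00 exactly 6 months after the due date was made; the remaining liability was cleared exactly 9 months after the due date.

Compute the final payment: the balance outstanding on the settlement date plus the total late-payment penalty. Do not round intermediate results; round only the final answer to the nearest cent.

Balance at month 6: C$6,600.0000 × (1 + 0.0055)^6 = C$6,820.8168…
After C$3,500.00 payment: C$6,820.8168… − C$3,500.00 = C$3,320.8168…
Balance at month 9: C$3,320.8168… × (1 + 0.0055)^3 = C$3,375.9122…
Penalty: 9 × 1.5% × C$6,600.00 = C$891.00
Final settlement = outstanding balance + penalty = C$3,375.9122… + C$891.00 = C$4,266.91

C$4,266.91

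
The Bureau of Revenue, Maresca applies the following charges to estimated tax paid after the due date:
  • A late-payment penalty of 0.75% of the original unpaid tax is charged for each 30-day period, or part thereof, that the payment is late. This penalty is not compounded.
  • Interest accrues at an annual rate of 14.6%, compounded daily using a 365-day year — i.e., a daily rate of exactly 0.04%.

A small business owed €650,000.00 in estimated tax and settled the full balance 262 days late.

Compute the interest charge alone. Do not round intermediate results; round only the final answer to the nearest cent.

€71,802.39

Interest: €650,000.00 × ((1 + 0.0004)^262 − 1) = €650,000.00 × 0.11046522… = €71,802.3937…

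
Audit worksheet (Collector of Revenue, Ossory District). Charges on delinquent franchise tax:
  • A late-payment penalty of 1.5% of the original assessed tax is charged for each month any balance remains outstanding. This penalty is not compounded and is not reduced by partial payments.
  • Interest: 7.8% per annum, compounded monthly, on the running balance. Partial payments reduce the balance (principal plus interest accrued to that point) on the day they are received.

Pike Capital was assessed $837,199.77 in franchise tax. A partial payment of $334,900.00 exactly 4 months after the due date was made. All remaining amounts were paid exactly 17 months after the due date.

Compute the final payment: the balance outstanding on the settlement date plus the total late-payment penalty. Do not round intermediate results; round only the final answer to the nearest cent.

Monthly rate = 7.8% ÷ 12 = 0.65%
Balance at month 4: $837,199.7700 × (1 + 0.0065)^4 = $859,180.1153…
After $334,900.00 payment: $859,180.1153… − $334,900.00 = $524,280.1153…
Balance at month 17: $524,280.1153… × (1 + 0.0065)^13 = $570,351.4056…
Penalty: 17 × 1.5% × $837,199.77 = $213,485.94…
Final settlement = outstanding balance + penalty = $570,351.4056… + $213,485.94… = $783,837.35

$783,837.35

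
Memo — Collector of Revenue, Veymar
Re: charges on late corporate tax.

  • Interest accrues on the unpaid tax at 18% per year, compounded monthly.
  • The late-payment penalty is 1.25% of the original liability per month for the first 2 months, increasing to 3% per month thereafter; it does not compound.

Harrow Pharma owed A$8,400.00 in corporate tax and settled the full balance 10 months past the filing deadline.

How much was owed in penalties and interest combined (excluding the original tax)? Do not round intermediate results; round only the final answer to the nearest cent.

Penalty, months 1–2: 2 × 1.25% × A$8,400.00 = A$210.00
Penalty, months 3–10: 8 × 3% × A$8,400.00 = A$2,016.00
Interest (18%/yr ÷ 12 = 1.5%/month): A$8,400.00 × ((1 + 0.015)^10 − 1) = A$1,348.5429…
Penalties + interest = A$2,226.0000 + A$1,348.5429… = A$3,574.54

A$3,574.54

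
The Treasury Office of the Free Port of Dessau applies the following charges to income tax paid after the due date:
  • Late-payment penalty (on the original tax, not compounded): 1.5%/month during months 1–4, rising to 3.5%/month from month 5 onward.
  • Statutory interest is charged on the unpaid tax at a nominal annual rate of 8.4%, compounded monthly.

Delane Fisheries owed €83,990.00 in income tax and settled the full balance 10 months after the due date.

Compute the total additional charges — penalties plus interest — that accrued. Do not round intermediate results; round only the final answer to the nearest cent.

Penalty, months 1–4: 4 × 1.5% × €83,990.00 = €5,039.40
Penalty, months 5–10: 6 × 3.5% × €83,990.00 = €17,637.90
Interest (8.4%/yr ÷ 12 = 0.7%/month): €83,990.00 × ((1 + 0.007)^10 − 1) = €6,067.9977…
Penalties + interest = €22,677.3000 + €6,067.9977… = €28,745.30

€28,745.30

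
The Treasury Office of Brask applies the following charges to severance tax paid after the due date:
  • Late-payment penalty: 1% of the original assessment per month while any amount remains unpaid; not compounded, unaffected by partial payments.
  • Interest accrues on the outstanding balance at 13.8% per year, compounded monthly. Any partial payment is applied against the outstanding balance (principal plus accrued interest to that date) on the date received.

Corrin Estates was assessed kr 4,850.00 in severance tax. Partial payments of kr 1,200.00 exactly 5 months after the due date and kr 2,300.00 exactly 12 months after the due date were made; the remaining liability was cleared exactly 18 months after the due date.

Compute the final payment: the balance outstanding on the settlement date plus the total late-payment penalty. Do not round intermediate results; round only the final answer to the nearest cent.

kr 2,975.72

Monthly rate = 13.8% ÷ 12 = 1.15%
Balance at month 5: kr 4,850.0000 × (1 + 0.0115)^5 = kr 5,135.3633…
After kr 1,200.00 payment: kr 5,135.3633… − kr 1,200.00 = kr 3,935.3633…
Balance at month 12: kr 3,935.3633… × (1 + 0.0115)^7 = kr 4,263.3015…
After kr 2,300.00 payment: kr 4,263.3015… − kr 2,300.00 = kr 1,963.3015…
Balance at month 18: kr 1,963.3015… × (1 + 0.0115)^6 = kr 2,102.7242…
Penalty: 18 × 1% × kr 4,850.00 = kr 873.00
Final settlement = outstanding balance + penalty = kr 2,102.7242… + kr 873.00 = kr 2,975.72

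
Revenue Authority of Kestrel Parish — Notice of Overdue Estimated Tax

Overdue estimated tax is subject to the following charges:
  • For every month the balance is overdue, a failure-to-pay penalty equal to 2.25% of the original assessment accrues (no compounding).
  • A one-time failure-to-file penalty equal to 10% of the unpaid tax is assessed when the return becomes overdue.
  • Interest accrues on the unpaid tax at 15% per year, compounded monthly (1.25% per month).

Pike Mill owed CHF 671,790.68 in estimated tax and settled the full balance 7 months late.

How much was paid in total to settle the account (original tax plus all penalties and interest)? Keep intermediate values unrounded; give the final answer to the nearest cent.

CHF 905,809.28

Failure-to-file penalty: 10% × CHF 671,790.68 = CHF 67,179.07…
Failure-to-pay penalty: 7 × 2.25% × CHF 671,790.68 = CHF 105,807.03…
Interest: CHF 671,790.68 × ((1 + 0.0125)^7 − 1) = CHF 671,790.68 × 0.0908505… = CHF 61,032.4992…
Total = CHF 671,790.68 + CHF 172,986.1001 + CHF 61,032.4992… = CHF 905,809.28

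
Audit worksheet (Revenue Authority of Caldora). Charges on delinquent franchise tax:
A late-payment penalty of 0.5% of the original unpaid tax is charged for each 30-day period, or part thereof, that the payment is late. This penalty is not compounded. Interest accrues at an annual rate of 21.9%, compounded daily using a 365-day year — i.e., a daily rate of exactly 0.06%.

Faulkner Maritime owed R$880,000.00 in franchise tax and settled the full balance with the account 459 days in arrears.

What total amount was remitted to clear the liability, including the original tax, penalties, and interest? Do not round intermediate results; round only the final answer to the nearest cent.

Penalty periods: ⌈459/30⌉ = 16; penalty = 16 × 0.5% × R$880,000.00 = R$70,400.00
Interest: R$880,000.00 × ((1 + 0.0006)^459 − 1) = R$880,000.00 × 0.31694863… = R$278,914.7902…
Total = R$880,000.00 + R$70,400.0000 + R$278,914.7902… = R$1,229,314.79

R$1,229,314.79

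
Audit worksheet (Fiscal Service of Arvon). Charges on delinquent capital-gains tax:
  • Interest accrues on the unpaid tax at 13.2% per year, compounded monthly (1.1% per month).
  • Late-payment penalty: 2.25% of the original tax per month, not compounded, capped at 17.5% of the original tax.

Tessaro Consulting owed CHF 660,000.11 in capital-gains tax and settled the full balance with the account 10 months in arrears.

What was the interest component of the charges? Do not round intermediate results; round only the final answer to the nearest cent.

CHF 76,301.18

Interest: CHF 660,000.11 × ((1 + 0.011)^10 − 1) = CHF 660,000.11 × 0.1156078… = CHF 76,301.1842…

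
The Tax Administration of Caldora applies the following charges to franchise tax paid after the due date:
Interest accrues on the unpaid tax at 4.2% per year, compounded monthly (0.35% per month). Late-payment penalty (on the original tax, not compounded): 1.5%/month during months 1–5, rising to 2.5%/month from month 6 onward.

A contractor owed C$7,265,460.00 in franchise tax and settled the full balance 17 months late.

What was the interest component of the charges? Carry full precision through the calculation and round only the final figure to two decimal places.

C$444,613.57

Interest: C$7,265,460.00 × ((1 + 0.0035)^17 − 1) = C$7,265,460.00 × 0.0611955… = C$444,613.5695…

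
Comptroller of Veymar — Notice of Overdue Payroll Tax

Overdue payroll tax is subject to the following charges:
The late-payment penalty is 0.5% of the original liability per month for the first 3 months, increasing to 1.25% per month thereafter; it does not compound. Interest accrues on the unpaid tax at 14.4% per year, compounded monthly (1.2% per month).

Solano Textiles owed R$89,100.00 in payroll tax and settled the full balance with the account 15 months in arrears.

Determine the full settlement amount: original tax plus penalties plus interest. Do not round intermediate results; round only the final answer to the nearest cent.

R$121,259.34

Penalty, months 1–3: 3 × 0.5% × R$89,100.00 = R$1,336.50
Penalty, months 4–15: 12 × 1.25% × R$89,100.00 = R$13,365.00
Interest: R$89,100.00 × ((1 + 0.012)^15 − 1) = R$89,100.00 × 0.1959353… = R$17,457.8359…
Total = R$89,100.00 + R$14,701.5000 + R$17,457.8359… = R$121,259.34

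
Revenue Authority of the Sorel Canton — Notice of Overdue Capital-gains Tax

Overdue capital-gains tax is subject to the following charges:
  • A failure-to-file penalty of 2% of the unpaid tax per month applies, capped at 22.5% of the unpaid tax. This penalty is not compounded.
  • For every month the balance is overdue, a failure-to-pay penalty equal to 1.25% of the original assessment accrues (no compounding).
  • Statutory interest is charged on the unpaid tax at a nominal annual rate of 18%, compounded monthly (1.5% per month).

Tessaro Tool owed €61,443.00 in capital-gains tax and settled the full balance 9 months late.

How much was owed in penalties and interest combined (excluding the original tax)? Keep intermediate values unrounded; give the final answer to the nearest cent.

€26,782.39

Failure-to-file: 9 × 2% × €61,443.00 = €11,059.74 (under the 22.5% cap)
Failure-to-pay penalty: 9 × 1.25% × €61,443.00 = €6,912.34…
Interest: €61,443.00 × ((1 + 0.015)^9 − 1) = €61,443.00 × 0.1433900… = €8,810.3103…
Penalties + interest = €17,972.0775 + €8,810.3103… = €26,782.39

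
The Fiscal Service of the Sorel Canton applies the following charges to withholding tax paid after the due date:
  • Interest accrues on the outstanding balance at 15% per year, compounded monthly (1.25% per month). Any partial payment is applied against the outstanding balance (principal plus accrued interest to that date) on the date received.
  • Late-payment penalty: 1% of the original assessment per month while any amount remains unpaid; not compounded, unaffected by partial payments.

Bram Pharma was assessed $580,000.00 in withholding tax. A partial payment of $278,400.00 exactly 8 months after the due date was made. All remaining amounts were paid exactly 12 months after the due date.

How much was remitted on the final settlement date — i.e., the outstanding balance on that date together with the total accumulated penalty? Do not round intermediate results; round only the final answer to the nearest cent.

$450,254.44

Balance at month 8: $580,000.0000 × (1 + 0.0125)^8 = $640,601.9387…
After $278,400.00 payment: $640,601.9387… − $278,400.00 = $362,201.9387…
Balance at month 12: $362,201.9387… × (1 + 0.0125)^4 = $380,654.4385…
Penalty: 12 × 1% × $580,000.00 = $69,600.00
Final settlement = outstanding balance + penalty = $380,654.4385… + $69,600.00 = $450,254.44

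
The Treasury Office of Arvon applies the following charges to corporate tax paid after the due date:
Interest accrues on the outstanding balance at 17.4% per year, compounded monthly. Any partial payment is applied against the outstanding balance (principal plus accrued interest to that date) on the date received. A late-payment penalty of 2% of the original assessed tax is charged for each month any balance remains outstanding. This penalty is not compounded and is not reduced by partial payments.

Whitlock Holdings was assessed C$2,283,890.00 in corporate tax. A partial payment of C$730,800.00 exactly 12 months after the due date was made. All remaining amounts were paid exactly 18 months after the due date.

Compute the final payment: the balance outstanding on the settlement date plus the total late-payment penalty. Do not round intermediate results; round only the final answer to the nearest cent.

C$2,984,928.49

Monthly rate = 17.4% ÷ 12 = 1.45%
Balance at month 12: C$2,283,890.0000 × (1 + 0.0145)^12 = C$2,714,562.2131…
After C$730,800.00 payment: C$2,714,562.2131… − C$730,800.00 = C$1,983,762.2131…
Balance at month 18: C$1,983,762.2131… × (1 + 0.0145)^6 = C$2,162,728.0937…
Penalty: 18 × 2% × C$2,283,890.00 = C$822,200.40
Final settlement = outstanding balance + penalty = C$2,162,728.0937… + C$822,200.40 = C$2,984,928.49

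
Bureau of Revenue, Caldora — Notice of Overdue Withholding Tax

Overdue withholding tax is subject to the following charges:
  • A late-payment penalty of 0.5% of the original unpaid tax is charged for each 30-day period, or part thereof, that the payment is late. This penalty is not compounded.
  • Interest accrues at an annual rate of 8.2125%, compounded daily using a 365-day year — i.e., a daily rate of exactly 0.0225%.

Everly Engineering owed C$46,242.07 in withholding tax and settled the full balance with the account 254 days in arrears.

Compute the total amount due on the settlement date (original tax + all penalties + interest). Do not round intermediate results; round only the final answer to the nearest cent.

Penalty periods: ⌈254/30⌉ = 9; penalty = 9 × 0.5% × C$46,242.07 = C$2,080.89…
Interest: C$46,242.07 × ((1 + 0.000225)^254 − 1) = C$46,242.07 × 0.05880781… = C$2,719.3951…
Total = C$46,242.07 + C$2,080.8932… + C$2,719.3951… = C$51,042.36

C$51,042.36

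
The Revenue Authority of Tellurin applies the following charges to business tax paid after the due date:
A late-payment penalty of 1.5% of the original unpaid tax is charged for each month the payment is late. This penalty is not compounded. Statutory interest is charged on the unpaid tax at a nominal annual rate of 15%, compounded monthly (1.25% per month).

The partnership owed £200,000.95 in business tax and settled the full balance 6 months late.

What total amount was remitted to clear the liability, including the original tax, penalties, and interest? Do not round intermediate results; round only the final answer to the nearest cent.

Late-payment penalty = 1.5% × £200,000.95 × 6 mo = £18,000.09…
Interest: £200,000.95 × ((1 + 0.0125)^6 − 1) = £200,000.95 × 0.0773832… = £15,476.7096…
Total = £200,000.95 + £18,000.0855 + £15,476.7096… = £233,477.75

£233,477.75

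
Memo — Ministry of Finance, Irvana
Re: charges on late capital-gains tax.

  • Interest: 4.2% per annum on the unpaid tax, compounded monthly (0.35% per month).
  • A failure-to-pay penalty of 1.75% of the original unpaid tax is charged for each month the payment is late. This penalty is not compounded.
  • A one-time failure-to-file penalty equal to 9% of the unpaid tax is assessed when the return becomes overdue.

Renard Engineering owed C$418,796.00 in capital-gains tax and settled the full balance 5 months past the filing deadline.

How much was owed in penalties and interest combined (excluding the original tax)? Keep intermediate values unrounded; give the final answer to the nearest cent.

C$81,716.70

Failure-to-file penalty: 9% × C$418,796.00 = C$37,691.64
Failure-to-pay penalty: 5 × 1.75% × C$418,796.00 = C$36,644.65
Interest: C$418,796.00 × ((1 + 0.0035)^5 − 1) = C$418,796.00 × 0.0176229… = C$7,380.4124…
Penalties + interest = C$74,336.2900 + C$7,380.4124… = C$81,716.70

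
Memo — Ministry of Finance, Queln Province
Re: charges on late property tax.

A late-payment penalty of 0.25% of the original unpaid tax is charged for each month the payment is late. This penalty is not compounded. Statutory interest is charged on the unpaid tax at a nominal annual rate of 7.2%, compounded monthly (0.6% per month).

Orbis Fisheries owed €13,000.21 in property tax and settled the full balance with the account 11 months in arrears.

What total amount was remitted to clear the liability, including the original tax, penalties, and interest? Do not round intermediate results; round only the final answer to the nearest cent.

€14,241.94

Late-payment penalty = 0.25% × €13,000.21 × 11 mo = €357.51…
Interest: €13,000.21 × ((1 + 0.006)^11 − 1) = €13,000.21 × 0.0680161… = €884.2232…
Total = €13,000.21 + €357.5058… + €884.2232… = €14,241.94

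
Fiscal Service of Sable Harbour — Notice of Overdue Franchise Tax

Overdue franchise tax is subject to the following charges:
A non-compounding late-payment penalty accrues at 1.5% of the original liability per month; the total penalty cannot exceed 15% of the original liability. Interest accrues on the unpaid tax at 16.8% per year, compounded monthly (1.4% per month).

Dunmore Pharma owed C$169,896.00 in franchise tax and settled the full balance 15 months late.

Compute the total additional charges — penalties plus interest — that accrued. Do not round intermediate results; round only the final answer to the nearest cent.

Penalty (uncapped): 15 × 1.5% × C$169,896.00 = C$38,226.60; cap = 15% × C$169,896.00 = C$25,484.40 → penalty = C$25,484.40
Interest: C$169,896.00 × ((1 + 0.014)^15 − 1) = C$169,896.00 × 0.2318826… = C$39,395.9281…
Penalties + interest = C$25,484.4000 + C$39,395.9281… = C$64,880.33

C$64,880.33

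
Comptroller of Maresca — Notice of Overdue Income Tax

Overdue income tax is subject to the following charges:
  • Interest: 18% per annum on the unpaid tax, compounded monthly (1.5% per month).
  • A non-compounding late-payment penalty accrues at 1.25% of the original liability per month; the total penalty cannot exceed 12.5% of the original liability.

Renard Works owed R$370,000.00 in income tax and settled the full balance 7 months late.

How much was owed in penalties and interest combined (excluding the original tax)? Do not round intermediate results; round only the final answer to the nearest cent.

R$73,017.62

Penalty: 7 × 1.25% × R$370,000.00 = R$32,375.00 (below the 12.5% cap of R$46,250.00)
Interest: R$370,000.00 × ((1 + 0.015)^7 − 1) = R$370,000.00 × 0.1098449… = R$40,642.6178…
Penalties + interest = R$32,375.0000 + R$40,642.6178… = R$73,017.62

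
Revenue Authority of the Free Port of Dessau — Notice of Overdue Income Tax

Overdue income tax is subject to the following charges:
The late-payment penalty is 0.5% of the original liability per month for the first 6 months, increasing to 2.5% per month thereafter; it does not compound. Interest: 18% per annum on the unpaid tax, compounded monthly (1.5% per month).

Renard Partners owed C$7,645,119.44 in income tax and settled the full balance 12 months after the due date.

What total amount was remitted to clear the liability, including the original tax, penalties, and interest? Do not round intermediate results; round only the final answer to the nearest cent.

Penalty, months 1–6: 6 × 0.5% × C$7,645,119.44 = C$229,353.58…
Penalty, months 7–12: 6 × 2.5% × C$7,645,119.44 = C$1,146,767.92…
Interest: C$7,645,119.44 × ((1 + 0.015)^12 − 1) = C$7,645,119.44 × 0.1956182… = C$1,495,524.2855…
Total = C$7,645,119.44 + C$1,376,121.4992 + C$1,495,524.2855… = C$10,516,765.22

C$10,516,765.22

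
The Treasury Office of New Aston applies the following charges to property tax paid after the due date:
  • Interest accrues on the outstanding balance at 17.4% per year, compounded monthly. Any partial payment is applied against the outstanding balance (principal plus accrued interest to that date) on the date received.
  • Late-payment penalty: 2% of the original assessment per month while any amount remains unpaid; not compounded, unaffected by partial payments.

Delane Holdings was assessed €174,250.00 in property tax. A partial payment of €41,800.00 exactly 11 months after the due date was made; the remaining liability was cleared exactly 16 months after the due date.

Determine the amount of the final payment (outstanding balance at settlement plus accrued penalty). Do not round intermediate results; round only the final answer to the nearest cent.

Monthly rate = 17.4% ÷ 12 = 1.45%
Balance at month 11: €174,250.0000 × (1 + 0.0145)^11 = €204,148.1045…
After €41,800.00 payment: €204,148.1045… − €41,800.00 = €162,348.1045…
Balance at month 16: €162,348.1045… × (1 + 0.0145)^5 = €174,464.6643…
Penalty: 16 × 2% × €174,250.00 = €55,760.00
Final settlement = outstanding balance + penalty = €174,464.6643… + €55,760.00 = €230,224.66

€230,224.66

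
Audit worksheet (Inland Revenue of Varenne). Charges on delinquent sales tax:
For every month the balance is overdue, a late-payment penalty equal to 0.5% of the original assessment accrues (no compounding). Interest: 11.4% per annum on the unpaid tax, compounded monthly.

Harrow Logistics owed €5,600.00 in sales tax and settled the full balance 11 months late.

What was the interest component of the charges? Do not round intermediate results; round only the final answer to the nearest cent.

Interest (11.4%/yr ÷ 12 = 0.95%/month): €5,600.00 × ((1 + 0.0095)^11 − 1) = €613.8045…

€613.80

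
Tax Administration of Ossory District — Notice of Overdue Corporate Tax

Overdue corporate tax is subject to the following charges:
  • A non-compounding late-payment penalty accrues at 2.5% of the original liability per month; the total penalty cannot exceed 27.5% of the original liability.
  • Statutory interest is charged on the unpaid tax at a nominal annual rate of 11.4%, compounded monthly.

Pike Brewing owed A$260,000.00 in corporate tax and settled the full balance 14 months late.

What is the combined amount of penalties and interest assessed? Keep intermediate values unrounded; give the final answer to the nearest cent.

Penalty (uncapped): 14 × 2.5% × A$260,000.00 = A$91,000.00; cap = 27.5% × A$260,000.00 = A$71,500.00 → penalty = A$71,500.00
Interest (11.4%/yr ÷ 12 = 0.95%/month): A$260,000.00 × ((1 + 0.0095)^14 − 1) = A$36,798.6177…
Penalties + interest = A$71,500.0000 + A$36,798.6177… = A$108,298.62

A$108,298.62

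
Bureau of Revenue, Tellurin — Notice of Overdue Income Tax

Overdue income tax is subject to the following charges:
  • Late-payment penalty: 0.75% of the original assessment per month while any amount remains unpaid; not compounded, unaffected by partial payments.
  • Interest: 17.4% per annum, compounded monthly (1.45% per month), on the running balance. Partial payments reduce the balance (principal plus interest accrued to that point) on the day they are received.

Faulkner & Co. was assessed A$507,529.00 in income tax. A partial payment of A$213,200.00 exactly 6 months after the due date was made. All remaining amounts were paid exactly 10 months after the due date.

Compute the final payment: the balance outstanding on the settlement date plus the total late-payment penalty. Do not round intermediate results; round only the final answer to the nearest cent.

Balance at month 6: A$507,529.0000 × (1 + 0.0145)^6 = A$553,315.9264…
After A$213,200.00 payment: A$553,315.9264… − A$213,200.00 = A$340,115.9264…
Balance at month 10: A$340,115.9264… × (1 + 0.0145)^4 = A$360,275.8689…
Penalty: 10 × 0.75% × A$507,529.00 = A$38,064.68…
Final settlement = outstanding balance + penalty = A$360,275.8689… + A$38,064.68… = A$398,340.54

A$398,340.54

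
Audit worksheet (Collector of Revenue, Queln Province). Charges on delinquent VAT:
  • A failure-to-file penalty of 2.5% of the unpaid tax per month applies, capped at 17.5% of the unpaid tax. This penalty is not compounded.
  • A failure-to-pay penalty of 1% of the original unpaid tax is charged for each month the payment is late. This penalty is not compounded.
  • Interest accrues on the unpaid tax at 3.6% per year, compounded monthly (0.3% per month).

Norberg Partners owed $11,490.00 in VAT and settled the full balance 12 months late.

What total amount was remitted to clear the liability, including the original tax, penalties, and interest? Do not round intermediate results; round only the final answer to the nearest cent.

Failure-to-file: 12 × 2.5% × $11,490.00 = $3,447.00, capped at 17.5% × $11,490.00 = $2,010.75
Failure-to-pay penalty = 1% × $11,490.00 × 12 mo = $1,378.80
Interest: $11,490.00 × ((1 + 0.003)^12 − 1) = $11,490.00 × 0.0366000… = $420.5338…
Total = $11,490.00 + $3,389.5500 + $420.5338… = $15,300.08

$15,300.08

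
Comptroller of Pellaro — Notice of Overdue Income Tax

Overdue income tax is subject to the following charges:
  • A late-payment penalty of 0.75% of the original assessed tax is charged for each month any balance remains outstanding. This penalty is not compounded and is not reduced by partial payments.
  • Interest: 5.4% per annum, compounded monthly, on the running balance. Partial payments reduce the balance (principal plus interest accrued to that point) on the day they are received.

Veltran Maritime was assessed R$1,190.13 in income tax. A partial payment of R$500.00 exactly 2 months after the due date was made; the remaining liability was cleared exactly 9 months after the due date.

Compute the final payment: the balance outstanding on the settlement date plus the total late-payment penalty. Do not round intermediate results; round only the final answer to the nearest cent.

R$803.58

Monthly rate = 5.4% ÷ 12 = 0.45%
Balance at month 2: R$1,190.1300 × (1 + 0.0045)^2 = R$1,200.8653…
After R$500.00 payment: R$1,200.8653… − R$500.00 = R$700.8653…
Balance at month 9: R$700.8653… × (1 + 0.0045)^7 = R$723.2428…
Penalty: 9 × 0.75% × R$1,190.13 = R$80.33…
Final settlement = outstanding balance + penalty = R$723.2428… + R$80.33… = R$803.58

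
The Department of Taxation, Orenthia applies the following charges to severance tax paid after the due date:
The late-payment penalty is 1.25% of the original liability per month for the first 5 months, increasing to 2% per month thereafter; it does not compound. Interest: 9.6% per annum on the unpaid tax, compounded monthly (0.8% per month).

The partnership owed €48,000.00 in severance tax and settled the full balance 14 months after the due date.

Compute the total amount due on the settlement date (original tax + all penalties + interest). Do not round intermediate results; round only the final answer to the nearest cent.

€65,304.70

Penalty, months 1–5: 5 × 1.25% × €48,000.00 = €3,000.00
Penalty, months 6–14: 9 × 2% × €48,000.00 = €8,640.00
Interest: €48,000.00 × ((1 + 0.008)^14 − 1) = €48,000.00 × 0.1180145… = €5,664.6977…
Total = €48,000.00 + €11,640.0000 + €5,664.6977… = €65,304.70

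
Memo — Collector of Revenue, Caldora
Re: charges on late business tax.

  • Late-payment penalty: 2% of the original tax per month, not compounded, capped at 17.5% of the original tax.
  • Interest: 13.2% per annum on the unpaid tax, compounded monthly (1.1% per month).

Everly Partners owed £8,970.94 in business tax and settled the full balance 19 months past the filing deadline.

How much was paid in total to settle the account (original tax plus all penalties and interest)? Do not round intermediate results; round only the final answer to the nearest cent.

Penalty (uncapped): 19 × 2% × £8,970.94 = £3,408.96…; cap = 17.5% × £8,970.94 = £1,569.91… → penalty = £1,569.91…
Interest: £8,970.94 × ((1 + 0.011)^19 − 1) = £8,970.94 × 0.2310394… = £2,072.6407…
Total = £8,970.94 + £1,569.9145 + £2,072.6407… = £12,613.50

£12,613.50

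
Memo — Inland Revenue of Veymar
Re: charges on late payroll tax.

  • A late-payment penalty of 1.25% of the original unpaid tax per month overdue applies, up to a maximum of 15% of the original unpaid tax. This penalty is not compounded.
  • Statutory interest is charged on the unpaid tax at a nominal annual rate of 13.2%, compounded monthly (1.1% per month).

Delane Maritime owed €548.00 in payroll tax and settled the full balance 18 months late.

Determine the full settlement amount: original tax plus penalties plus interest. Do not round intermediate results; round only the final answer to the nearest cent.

Penalty (uncapped): 18 × 1.25% × €548.00 = €123.30; cap = 15% × €548.00 = €82.20 → penalty = €82.20
Interest: €548.00 × ((1 + 0.011)^18 − 1) = €548.00 × 0.2176453… = €119.2696…
Total = €548.00 + €82.2000 + €119.2696… = €749.47

€749.47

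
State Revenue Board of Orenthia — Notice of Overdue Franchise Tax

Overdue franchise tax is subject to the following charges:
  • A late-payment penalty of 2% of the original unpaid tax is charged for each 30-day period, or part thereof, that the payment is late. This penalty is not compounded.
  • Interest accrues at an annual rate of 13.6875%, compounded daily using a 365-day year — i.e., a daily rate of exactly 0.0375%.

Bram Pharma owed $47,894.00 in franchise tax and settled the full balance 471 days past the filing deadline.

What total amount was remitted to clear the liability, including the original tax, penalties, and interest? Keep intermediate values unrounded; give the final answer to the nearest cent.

Penalty periods: ⌈471/30⌉ = 16; penalty = 16 × 2% × $47,894.00 = $15,326.08
Interest: $47,894.00 × ((1 + 0.000375)^471 − 1) = $47,894.00 × 0.19314406… = $9,250.4417…
Total = $47,894.00 + $15,326.0800 + $9,250.4417… = $72,470.52

$72,470.52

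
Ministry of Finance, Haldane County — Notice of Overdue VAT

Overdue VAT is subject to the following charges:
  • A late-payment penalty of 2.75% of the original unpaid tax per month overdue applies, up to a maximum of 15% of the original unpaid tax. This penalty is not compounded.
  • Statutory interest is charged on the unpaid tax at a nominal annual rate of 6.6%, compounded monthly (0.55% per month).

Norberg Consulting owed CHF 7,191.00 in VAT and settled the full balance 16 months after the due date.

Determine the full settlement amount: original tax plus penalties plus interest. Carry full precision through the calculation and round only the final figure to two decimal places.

Penalty (uncapped): 16 × 2.75% × CHF 7,191.00 = CHF 3,164.04; cap = 15% × CHF 7,191.00 = CHF 1,078.65 → penalty = CHF 1,078.65
Interest: CHF 7,191.00 × ((1 + 0.0055)^16 − 1) = CHF 7,191.00 × 0.0917249… = CHF 659.5935…
Total = CHF 7,191.00 + CHF 1,078.6500 + CHF 659.5935… = CHF 8,929.24

CHF 8,929.24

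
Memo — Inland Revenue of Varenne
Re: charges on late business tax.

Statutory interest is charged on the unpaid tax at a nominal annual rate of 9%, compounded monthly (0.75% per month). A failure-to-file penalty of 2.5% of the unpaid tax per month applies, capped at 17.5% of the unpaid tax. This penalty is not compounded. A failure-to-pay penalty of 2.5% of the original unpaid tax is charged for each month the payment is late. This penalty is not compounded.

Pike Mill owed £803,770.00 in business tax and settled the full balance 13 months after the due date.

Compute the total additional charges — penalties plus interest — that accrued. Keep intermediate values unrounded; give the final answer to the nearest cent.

Failure-to-file: 13 × 2.5% × £803,770.00 = £261,225.25, capped at 17.5% × £803,770.00 = £140,659.75
Failure-to-pay penalty = 2.5% × £803,770.00 × 13 mo = £261,225.25
Interest: £803,770.00 × ((1 + 0.0075)^13 − 1) = £803,770.00 × 0.1020104… = £81,992.9389…
Penalties + interest = £401,885.0000 + £81,992.9389… = £483,877.94

£483,877.94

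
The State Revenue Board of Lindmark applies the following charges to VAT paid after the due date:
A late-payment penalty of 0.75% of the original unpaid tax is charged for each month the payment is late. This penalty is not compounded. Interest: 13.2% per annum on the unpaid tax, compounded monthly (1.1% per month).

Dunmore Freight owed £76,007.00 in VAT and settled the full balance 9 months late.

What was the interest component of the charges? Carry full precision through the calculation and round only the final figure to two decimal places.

Interest: £76,007.00 × ((1 + 0.011)^9 − 1) = £76,007.00 × 0.1034697… = £7,864.4191…

£7,864.42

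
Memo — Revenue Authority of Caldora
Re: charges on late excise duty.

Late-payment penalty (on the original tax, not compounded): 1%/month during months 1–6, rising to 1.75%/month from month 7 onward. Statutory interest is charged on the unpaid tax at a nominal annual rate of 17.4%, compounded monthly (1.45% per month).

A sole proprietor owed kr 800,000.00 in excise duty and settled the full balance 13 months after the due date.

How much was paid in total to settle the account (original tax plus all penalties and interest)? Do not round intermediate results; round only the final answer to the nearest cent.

kr 1,110,643.08

Penalty, months 1–6: 6 × 1% × kr 800,000.00 = kr 48,000.00
Penalty, months 7–13: 7 × 1.75% × kr 800,000.00 = kr 98,000.00
Interest: kr 800,000.00 × ((1 + 0.0145)^13 − 1) = kr 800,000.00 × 0.2058039… = kr 164,643.0836…
Total = kr 800,000.00 + kr 146,000.0000 + kr 164,643.0836… = kr 1,110,643.08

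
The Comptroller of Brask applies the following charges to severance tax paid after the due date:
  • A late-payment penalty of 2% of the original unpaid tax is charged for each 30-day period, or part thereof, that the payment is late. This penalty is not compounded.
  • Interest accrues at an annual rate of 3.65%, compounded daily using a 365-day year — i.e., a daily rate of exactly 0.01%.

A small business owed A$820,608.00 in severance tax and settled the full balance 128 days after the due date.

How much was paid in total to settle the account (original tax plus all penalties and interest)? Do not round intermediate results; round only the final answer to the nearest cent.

Penalty periods: ⌈128/30⌉ = 5; penalty = 5 × 2% × A$820,608.00 = A$82,060.80
Interest: A$820,608.00 × ((1 + 0.0001)^128 − 1) = A$820,608.00 × 0.01288162… = A$10,570.7624…
Total = A$820,608.00 + A$82,060.8000 + A$10,570.7624… = A$913,239.56

A$913,239.56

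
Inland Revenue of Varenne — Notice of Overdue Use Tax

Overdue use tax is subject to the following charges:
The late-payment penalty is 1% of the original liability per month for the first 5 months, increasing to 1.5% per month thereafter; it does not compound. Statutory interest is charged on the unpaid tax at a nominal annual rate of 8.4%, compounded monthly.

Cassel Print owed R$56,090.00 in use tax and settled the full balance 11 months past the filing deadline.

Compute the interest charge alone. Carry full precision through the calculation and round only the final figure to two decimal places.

R$4,473.31

Interest (8.4%/yr ÷ 12 = 0.7%/month): R$56,090.00 × ((1 + 0.007)^11 − 1) = R$4,473.3118…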